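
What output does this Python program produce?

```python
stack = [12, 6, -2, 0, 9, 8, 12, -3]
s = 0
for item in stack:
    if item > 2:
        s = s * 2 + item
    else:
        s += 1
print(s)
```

item=12: >2, s = 0*2+12 = 12
item=6: >2, s = 12*2+6 = 30
item=-2: not >2, s = 30+1 = 31
item=0: not >2, s = 31+1 = 32
item=9: >2, s = 32*2+9 = 73
item=8: >2, s = 73*2+8 = 154
item=12: >2, s = 154*2+12 = 320
item=-3: not >2, s = 320+1 = 321

321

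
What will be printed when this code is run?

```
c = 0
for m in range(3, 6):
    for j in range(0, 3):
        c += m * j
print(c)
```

36

m=3,j=0: c = 0+0 = 0
m=3,j=1: c = 0+3 = 3
m=3,j=2: c = 3+6 = 9
m=4,j=0: c = 9+0 = 9
m=4,j=1: c = 9+4 = 13
m=4,j=2: c = 13+8 = 21
m=5,j=0: c = 21+0 = 21
m=5,j=1: c = 21+5 = 26
m=5,j=2: c = 26+10 = 36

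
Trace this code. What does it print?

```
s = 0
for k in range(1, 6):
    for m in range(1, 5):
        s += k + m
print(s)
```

110

k=1,m=1: s = 0+2 = 2
k=1,m=2: s = 2+3 = 5
k=1,m=3: s = 5+4 = 9
k=1,m=4: s = 9+5 = 14
k=2,m=1: s = 14+3 = 17
k=2,m=2: s = 17+4 = 21
k=2,m=3: s = 21+5 = 26
k=2,m=4: s = 26+6 = 32
k=3,m=1: s = 32+4 = 36
k=3,m=2: s = 36+5 = 41
k=3,m=3: s = 41+6 = 47
k=3,m=4: s = 47+7 = 54
k=4,m=1: s = 54+5 = 59
k=4,m=2: s = 59+6 = 65
k=4,m=3: s = 65+7 = 72
k=4,m=4: s = 72+8 = 80
k=5,m=1: s = 80+6 = 86
k=5,m=2: s = 86+7 = 93
k=5,m=3: s = 93+8 = 101
k=5,m=4: s = 101+9 = 110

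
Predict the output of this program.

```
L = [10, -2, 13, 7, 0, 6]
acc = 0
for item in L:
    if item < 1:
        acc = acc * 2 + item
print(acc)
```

item=10: not <1
item=-2: <1, acc = 0*2+(-2) = -2
item=13: not <1
item=7: not <1
item=0: <1, acc = (-2)*2+0 = -4
item=6: not <1

-4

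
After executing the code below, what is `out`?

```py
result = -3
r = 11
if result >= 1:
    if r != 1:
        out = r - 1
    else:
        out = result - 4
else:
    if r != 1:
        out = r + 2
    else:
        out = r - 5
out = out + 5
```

result=-3, r=11
result >= 1 is False; r != 1 is True
→ out = r + 2 = 13
out = 13+5 = 18

18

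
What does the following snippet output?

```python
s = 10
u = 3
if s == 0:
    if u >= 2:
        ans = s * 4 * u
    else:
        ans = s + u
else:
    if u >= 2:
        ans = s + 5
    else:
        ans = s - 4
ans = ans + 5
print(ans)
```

s=10, u=3
s == 0 is False; u >= 2 is True
→ ans = s + 5 = 15
ans = 15+5 = 20

20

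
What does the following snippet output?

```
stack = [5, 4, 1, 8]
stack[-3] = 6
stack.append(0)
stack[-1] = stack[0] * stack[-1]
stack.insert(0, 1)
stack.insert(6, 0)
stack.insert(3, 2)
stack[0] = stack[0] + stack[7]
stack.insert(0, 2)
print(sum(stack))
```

stack[-3] = 6 → [5, 6, 1, 8]
append 0 → [5, 6, 1, 8, 0]
stack[-1] = stack[0]*stack[-1] = 5*0 = 0 → [5, 6, 1, 8, 0]
insert 1 at 0 → [1, 5, 6, 1, 8, 0]
insert 0 at 6 → [1, 5, 6, 1, 8, 0, 0]
insert 2 at 3 → [1, 5, 6, 2, 1, 8, 0, 0]
stack[0] = stack[0]+stack[7] = 1+0 = 1 → [1, 5, 6, 2, 1, 8, 0, 0]
insert 2 at 0 → [2, 1, 5, 6, 2, 1, 8, 0, 0]
sum = 25

25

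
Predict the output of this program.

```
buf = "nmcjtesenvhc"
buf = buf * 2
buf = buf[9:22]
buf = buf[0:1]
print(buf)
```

v

repeat ×2 → 'nmcjtesenvhcnmcjtesenvhc'
slice [9:22] → 'vhcnmcjtesenv'
slice [0:1] → 'v'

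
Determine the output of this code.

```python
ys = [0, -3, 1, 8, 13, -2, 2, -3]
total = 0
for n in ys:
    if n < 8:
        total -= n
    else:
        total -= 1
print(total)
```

n=0: <8, total = 0-0 = 0
n=-3: <8, total = 0-(-3) = 3
n=1: <8, total = 3-1 = 2
n=8: not <8, total = 2-1 = 1
n=13: not <8, total = 1-1 = 0
n=-2: <8, total = 0-(-2) = 2
n=2: <8, total = 2-2 = 0
n=-3: <8, total = 0-(-3) = 3

3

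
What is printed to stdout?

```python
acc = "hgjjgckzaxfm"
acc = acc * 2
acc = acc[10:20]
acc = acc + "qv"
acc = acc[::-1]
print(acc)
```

vqzkcgjjghmf

repeat ×2 → 'hgjjgckzaxfmhgjjgckzaxfm'
slice [10:20] → 'fmhgjjgckz'
+ 'qv' → 'fmhgjjgckzqv'
reverse → 'vqzkcgjjghmf'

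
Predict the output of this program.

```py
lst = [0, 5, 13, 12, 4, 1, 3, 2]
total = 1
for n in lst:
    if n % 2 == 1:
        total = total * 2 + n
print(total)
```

n=0: not odd
n=5: odd, total = 1*2+5 = 7
n=13: odd, total = 7*2+13 = 27
n=12: not odd
n=4: not odd
n=1: odd, total = 27*2+1 = 55
n=3: odd, total = 55*2+3 = 113
n=2: not odd

113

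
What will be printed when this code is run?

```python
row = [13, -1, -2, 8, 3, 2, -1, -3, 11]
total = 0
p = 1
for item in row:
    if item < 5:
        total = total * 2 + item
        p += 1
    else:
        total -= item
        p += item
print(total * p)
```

-39312

item=13: not <5, total = 0-13 = -13; p=14
item=-1: <5, total = (-13)*2+(-1) = -27; p=15
item=-2: <5, total = (-27)*2+(-2) = -56; p=16
item=8: not <5, total = (-56)-8 = -64; p=24
item=3: <5, total = (-64)*2+3 = -125; p=25
item=2: <5, total = (-125)*2+2 = -248; p=26
item=-1: <5, total = (-248)*2+(-1) = -497; p=27
item=-3: <5, total = (-497)*2+(-3) = -997; p=28
item=11: not <5, total = (-997)-11 = -1008; p=39
total*p = (-1008)*39 = -39312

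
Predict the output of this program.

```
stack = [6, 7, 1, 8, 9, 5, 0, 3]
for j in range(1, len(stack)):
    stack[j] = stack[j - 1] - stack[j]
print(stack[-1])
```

j=1: stack[1] = 6-7 = -1 → [6, -1, 1, 8, 9, 5, 0, 3]
j=2: stack[2] = (-1)-1 = -2 → [6, -1, -2, 8, 9, 5, 0, 3]
j=3: stack[3] = (-2)-8 = -10 → [6, -1, -2, -10, 9, 5, 0, 3]
j=4: stack[4] = (-10)-9 = -19 → [6, -1, -2, -10, -19, 5, 0, 3]
j=5: stack[5] = (-19)-5 = -24 → [6, -1, -2, -10, -19, -24, 0, 3]
j=6: stack[6] = (-24)-0 = -24 → [6, -1, -2, -10, -19, -24, -24, 3]
j=7: stack[7] = (-24)-3 = -27 → [6, -1, -2, -10, -19, -24, -24, -27]

-27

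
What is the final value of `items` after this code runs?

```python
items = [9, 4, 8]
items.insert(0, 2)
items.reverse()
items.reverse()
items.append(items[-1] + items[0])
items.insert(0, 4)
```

insert 2 at 0 → [2, 9, 4, 8]
reverse → [8, 4, 9, 2]
reverse → [2, 9, 4, 8]
append items[-1]+items[0] = 8+2 = 10 → [2, 9, 4, 8, 10]
insert 4 at 0 → [4, 2, 9, 4, 8, 10]

[4, 2, 9, 4, 8, 10]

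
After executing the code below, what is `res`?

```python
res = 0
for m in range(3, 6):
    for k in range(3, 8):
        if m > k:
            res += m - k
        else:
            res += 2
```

28

m=3,k=3: not 3>3, res = 0+2 = 2
m=3,k=4: not 3>4, res = 2+2 = 4
m=3,k=5: not 3>5, res = 4+2 = 6
m=3,k=6: not 3>6, res = 6+2 = 8
m=3,k=7: not 3>7, res = 8+2 = 10
m=4,k=3: 4>3, res = 10+1 = 11
m=4,k=4: not 4>4, res = 11+2 = 13
m=4,k=5: not 4>5, res = 13+2 = 15
m=4,k=6: not 4>6, res = 15+2 = 17
m=4,k=7: not 4>7, res = 17+2 = 19
m=5,k=3: 5>3, res = 19+2 = 21
m=5,k=4: 5>4, res = 21+1 = 22
m=5,k=5: not 5>5, res = 22+2 = 24
m=5,k=6: not 5>6, res = 24+2 = 26
m=5,k=7: not 5>7, res = 26+2 = 28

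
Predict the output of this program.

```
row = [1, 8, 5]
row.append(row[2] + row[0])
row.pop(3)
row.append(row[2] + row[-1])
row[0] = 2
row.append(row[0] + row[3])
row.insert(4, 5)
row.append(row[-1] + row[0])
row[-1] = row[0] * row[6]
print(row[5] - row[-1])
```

append row[2]+row[0] = 5+1 = 6 → [1, 8, 5, 6]
pop(3) removes 6 → [1, 8, 5]
append row[2]+row[-1] = 5+5 = 10 → [1, 8, 5, 10]
row[0] = 2 → [2, 8, 5, 10]
append row[0]+row[3] = 2+10 = 12 → [2, 8, 5, 10, 12]
insert 5 at 4 → [2, 8, 5, 10, 5, 12]
append row[-1]+row[0] = 12+2 = 14 → [2, 8, 5, 10, 5, 12, 14]
row[-1] = row[0]*row[6] = 2*14 = 28 → [2, 8, 5, 10, 5, 12, 28]
row[5]-row[-1] = 12-28 = -16

-16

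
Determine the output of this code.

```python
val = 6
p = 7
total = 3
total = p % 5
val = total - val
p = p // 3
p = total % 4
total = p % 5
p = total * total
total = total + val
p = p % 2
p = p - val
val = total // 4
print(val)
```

-1

total = 7%5 = 2
val = 2-6 = -4
p = 7//3 = 2
p = 2%4 = 2
total = 2%5 = 2
p = 2*2 = 4
total = 2+(-4) = -2
p = 4%2 = 0
p = 0-(-4) = 4
val = (-2)//4 = -1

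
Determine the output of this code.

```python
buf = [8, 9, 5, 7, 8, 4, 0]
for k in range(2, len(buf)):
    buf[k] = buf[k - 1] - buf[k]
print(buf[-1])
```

-15

k=2: buf[2] = 9-5 = 4 → [8, 9, 4, 7, 8, 4, 0]
k=3: buf[3] = 4-7 = -3 → [8, 9, 4, -3, 8, 4, 0]
k=4: buf[4] = (-3)-8 = -11 → [8, 9, 4, -3, -11, 4, 0]
k=5: buf[5] = (-11)-4 = -15 → [8, 9, 4, -3, -11, -15, 0]
k=6: buf[6] = (-15)-0 = -15 → [8, 9, 4, -3, -11, -15, -15]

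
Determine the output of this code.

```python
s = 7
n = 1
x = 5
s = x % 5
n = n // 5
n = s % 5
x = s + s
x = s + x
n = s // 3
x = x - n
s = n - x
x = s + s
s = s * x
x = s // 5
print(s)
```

0

s = 5%5 = 0
n = 1//5 = 0
n = 0%5 = 0
x = 0+0 = 0
x = 0+0 = 0
n = 0//3 = 0
x = 0-0 = 0
s = 0-0 = 0
x = 0+0 = 0
s = 0*0 = 0
x = 0//5 = 0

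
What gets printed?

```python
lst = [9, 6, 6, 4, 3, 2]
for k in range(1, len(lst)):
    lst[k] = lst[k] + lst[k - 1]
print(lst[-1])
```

30

k=1: lst[1] = 6+9 = 15 → [9, 15, 6, 4, 3, 2]
k=2: lst[2] = 6+15 = 21 → [9, 15, 21, 4, 3, 2]
k=3: lst[3] = 4+21 = 25 → [9, 15, 21, 25, 3, 2]
k=4: lst[4] = 3+25 = 28 → [9, 15, 21, 25, 28, 2]
k=5: lst[5] = 2+28 = 30 → [9, 15, 21, 25, 28, 30]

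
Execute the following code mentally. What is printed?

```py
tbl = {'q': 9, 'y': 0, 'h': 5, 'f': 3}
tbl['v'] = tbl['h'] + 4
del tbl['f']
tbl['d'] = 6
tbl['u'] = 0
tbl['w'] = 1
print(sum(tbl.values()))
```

30

tbl['v'] = tbl['h']+4 = 9 → {'q': 9, 'y': 0, 'h': 5, 'f': 3, 'v': 9}
del 'f' → {'q': 9, 'y': 0, 'h': 5, 'v': 9}
tbl['d'] = 6 → {'q': 9, 'y': 0, 'h': 5, 'v': 9, 'd': 6}
tbl['u'] = 0 → {'q': 9, 'y': 0, 'h': 5, 'v': 9, 'd': 6, 'u': 0}
tbl['w'] = 1 → {'q': 9, 'y': 0, 'h': 5, 'v': 9, 'd': 6, 'u': 0, 'w': 1}
sum of values = 30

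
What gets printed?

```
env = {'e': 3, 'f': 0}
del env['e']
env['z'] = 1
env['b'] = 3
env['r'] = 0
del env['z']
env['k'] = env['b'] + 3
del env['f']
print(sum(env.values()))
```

9

del 'e' → {'f': 0}
env['z'] = 1 → {'f': 0, 'z': 1}
env['b'] = 3 → {'f': 0, 'z': 1, 'b': 3}
env['r'] = 0 → {'f': 0, 'z': 1, 'b': 3, 'r': 0}
del 'z' → {'f': 0, 'b': 3, 'r': 0}
env['k'] = env['b']+3 = 6 → {'f': 0, 'b': 3, 'r': 0, 'k': 6}
del 'f' → {'b': 3, 'r': 0, 'k': 6}
sum of values = 9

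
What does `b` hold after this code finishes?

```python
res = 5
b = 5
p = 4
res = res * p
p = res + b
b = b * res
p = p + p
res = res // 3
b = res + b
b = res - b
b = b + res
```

-94

res = 5*4 = 20
p = 20+5 = 25
b = 5*20 = 100
p = 25+25 = 50
res = 20//3 = 6
b = 6+100 = 106
b = 6-106 = -100
b = (-100)+6 = -94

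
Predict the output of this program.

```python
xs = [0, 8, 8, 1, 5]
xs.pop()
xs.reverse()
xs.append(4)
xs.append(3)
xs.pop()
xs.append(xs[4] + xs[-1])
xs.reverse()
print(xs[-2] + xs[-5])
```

12

pop() removes 5 → [0, 8, 8, 1]
reverse → [1, 8, 8, 0]
append 4 → [1, 8, 8, 0, 4]
append 3 → [1, 8, 8, 0, 4, 3]
pop() removes 3 → [1, 8, 8, 0, 4]
append xs[4]+xs[-1] = 4+4 = 8 → [1, 8, 8, 0, 4, 8]
reverse → [8, 4, 0, 8, 8, 1]
xs[-2]+xs[-5] = 8+4 = 12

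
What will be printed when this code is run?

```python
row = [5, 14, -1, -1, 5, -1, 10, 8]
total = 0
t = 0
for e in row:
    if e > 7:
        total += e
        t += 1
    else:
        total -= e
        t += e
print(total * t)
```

e=5: not >7, total = 0-5 = -5; t=5
e=14: >7, total = (-5)+14 = 9; t=6
e=-1: not >7, total = 9-(-1) = 10; t=5
e=-1: not >7, total = 10-(-1) = 11; t=4
e=5: not >7, total = 11-5 = 6; t=9
e=-1: not >7, total = 6-(-1) = 7; t=8
e=10: >7, total = 7+10 = 17; t=9
e=8: >7, total = 17+8 = 25; t=10
total*t = 25*10 = 250

250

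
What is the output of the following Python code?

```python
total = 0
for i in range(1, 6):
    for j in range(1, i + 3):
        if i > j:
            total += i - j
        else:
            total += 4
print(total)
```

80

i=1,j=1: not 1>1, total = 0+4 = 4
i=1,j=2: not 1>2, total = 4+4 = 8
i=1,j=3: not 1>3, total = 8+4 = 12
i=2,j=1: 2>1, total = 12+1 = 13
i=2,j=2: not 2>2, total = 13+4 = 17
i=2,j=3: not 2>3, total = 17+4 = 21
i=2,j=4: not 2>4, total = 21+4 = 25
i=3,j=1: 3>1, total = 25+2 = 27
i=3,j=2: 3>2, total = 27+1 = 28
i=3,j=3: not 3>3, total = 28+4 = 32
i=3,j=4: not 3>4, total = 32+4 = 36
i=3,j=5: not 3>5, total = 36+4 = 40
i=4,j=1: 4>1, total = 40+3 = 43
i=4,j=2: 4>2, total = 43+2 = 45
i=4,j=3: 4>3, total = 45+1 = 46
i=4,j=4: not 4>4, total = 46+4 = 50
i=4,j=5: not 4>5, total = 50+4 = 54
i=4,j=6: not 4>6, total = 54+4 = 58
i=5,j=1: 5>1, total = 58+4 = 62
i=5,j=2: 5>2, total = 62+3 = 65
i=5,j=3: 5>3, total = 65+2 = 67
i=5,j=4: 5>4, total = 67+1 = 68
i=5,j=5: not 5>5, total = 68+4 = 72
i=5,j=6: not 5>6, total = 72+4 = 76
i=5,j=7: not 5>7, total = 76+4 = 80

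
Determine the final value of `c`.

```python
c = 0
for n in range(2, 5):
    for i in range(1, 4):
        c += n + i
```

n=2,i=1: c = 0+3 = 3
n=2,i=2: c = 3+4 = 7
n=2,i=3: c = 7+5 = 12
n=3,i=1: c = 12+4 = 16
n=3,i=2: c = 16+5 = 21
n=3,i=3: c = 21+6 = 27
n=4,i=1: c = 27+5 = 32
n=4,i=2: c = 32+6 = 38
n=4,i=3: c = 38+7 = 45

45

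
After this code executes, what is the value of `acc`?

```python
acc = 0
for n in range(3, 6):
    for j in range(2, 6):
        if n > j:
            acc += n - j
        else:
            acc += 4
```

n=3,j=2: 3>2, acc = 0+1 = 1
n=3,j=3: not 3>3, acc = 1+4 = 5
n=3,j=4: not 3>4, acc = 5+4 = 9
n=3,j=5: not 3>5, acc = 9+4 = 13
n=4,j=2: 4>2, acc = 13+2 = 15
n=4,j=3: 4>3, acc = 15+1 = 16
n=4,j=4: not 4>4, acc = 16+4 = 20
n=4,j=5: not 4>5, acc = 20+4 = 24
n=5,j=2: 5>2, acc = 24+3 = 27
n=5,j=3: 5>3, acc = 27+2 = 29
n=5,j=4: 5>4, acc = 29+1 = 30
n=5,j=5: not 5>5, acc = 30+4 = 34

34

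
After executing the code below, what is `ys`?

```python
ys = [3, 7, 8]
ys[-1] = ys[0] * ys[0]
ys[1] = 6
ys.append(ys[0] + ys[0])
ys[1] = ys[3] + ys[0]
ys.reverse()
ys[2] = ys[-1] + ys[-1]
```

ys[-1] = ys[0]*ys[0] = 3*3 = 9 → [3, 7, 9]
ys[1] = 6 → [3, 6, 9]
append ys[0]+ys[0] = 3+3 = 6 → [3, 6, 9, 6]
ys[1] = ys[3]+ys[0] = 6+3 = 9 → [3, 9, 9, 6]
reverse → [6, 9, 9, 3]
ys[2] = ys[-1]+ys[-1] = 3+3 = 6 → [6, 9, 6, 3]

[6, 9, 6, 3]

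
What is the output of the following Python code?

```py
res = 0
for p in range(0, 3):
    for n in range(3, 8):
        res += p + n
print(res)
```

90

p=0,n=3: res = 0+3 = 3
p=0,n=4: res = 3+4 = 7
p=0,n=5: res = 7+5 = 12
p=0,n=6: res = 12+6 = 18
p=0,n=7: res = 18+7 = 25
p=1,n=3: res = 25+4 = 29
p=1,n=4: res = 29+5 = 34
p=1,n=5: res = 34+6 = 40
p=1,n=6: res = 40+7 = 47
p=1,n=7: res = 47+8 = 55
p=2,n=3: res = 55+5 = 60
p=2,n=4: res = 60+6 = 66
p=2,n=5: res = 66+7 = 73
p=2,n=6: res = 73+8 = 81
p=2,n=7: res = 81+9 = 90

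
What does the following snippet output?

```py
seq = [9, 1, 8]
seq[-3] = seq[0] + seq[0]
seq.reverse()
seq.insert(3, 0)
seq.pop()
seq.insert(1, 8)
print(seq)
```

[8, 8, 1, 18]

seq[-3] = seq[0]+seq[0] = 9+9 = 18 → [18, 1, 8]
reverse → [8, 1, 18]
insert 0 at 3 → [8, 1, 18, 0]
pop() removes 0 → [8, 1, 18]
insert 8 at 1 → [8, 8, 1, 18]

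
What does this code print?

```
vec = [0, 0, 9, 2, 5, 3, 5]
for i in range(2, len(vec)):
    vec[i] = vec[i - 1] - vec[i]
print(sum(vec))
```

-79

i=2: vec[2] = 0-9 = -9 → [0, 0, -9, 2, 5, 3, 5]
i=3: vec[3] = (-9)-2 = -11 → [0, 0, -9, -11, 5, 3, 5]
i=4: vec[4] = (-11)-5 = -16 → [0, 0, -9, -11, -16, 3, 5]
i=5: vec[5] = (-16)-3 = -19 → [0, 0, -9, -11, -16, -19, 5]
i=6: vec[6] = (-19)-5 = -24 → [0, 0, -9, -11, -16, -19, -24]
sum = -79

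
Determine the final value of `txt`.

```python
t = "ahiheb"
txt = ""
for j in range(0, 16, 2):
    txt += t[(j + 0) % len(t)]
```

j=0: add t[0]='a' → 'a'
j=2: add t[2]='i' → 'ai'
j=4: add t[4]='e' → 'aie'
j=6: add t[0]='a' → 'aiea'
j=8: add t[2]='i' → 'aieai'
j=10: add t[4]='e' → 'aieaie'
j=12: add t[0]='a' → 'aieaiea'
j=14: add t[2]='i' → 'aieaieai'

'aieaieai'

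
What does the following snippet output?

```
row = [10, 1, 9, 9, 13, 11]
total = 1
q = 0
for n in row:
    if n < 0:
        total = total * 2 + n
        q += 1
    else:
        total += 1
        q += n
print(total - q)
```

n=10: not <0, total = 1+1 = 2; q=10
n=1: not <0, total = 2+1 = 3; q=11
n=9: not <0, total = 3+1 = 4; q=20
n=9: not <0, total = 4+1 = 5; q=29
n=13: not <0, total = 5+1 = 6; q=42
n=11: not <0, total = 6+1 = 7; q=53
total-q = 7-53 = -46

-46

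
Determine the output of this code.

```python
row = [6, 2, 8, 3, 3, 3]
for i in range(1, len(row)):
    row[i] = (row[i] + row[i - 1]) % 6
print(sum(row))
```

i=1: row[1] = (2+6)%6 = 2 → [6, 2, 8, 3, 3, 3]
i=2: row[2] = (8+2)%6 = 4 → [6, 2, 4, 3, 3, 3]
i=3: row[3] = (3+4)%6 = 1 → [6, 2, 4, 1, 3, 3]
i=4: row[4] = (3+1)%6 = 4 → [6, 2, 4, 1, 4, 3]
i=5: row[5] = (3+4)%6 = 1 → [6, 2, 4, 1, 4, 1]
sum = 18

18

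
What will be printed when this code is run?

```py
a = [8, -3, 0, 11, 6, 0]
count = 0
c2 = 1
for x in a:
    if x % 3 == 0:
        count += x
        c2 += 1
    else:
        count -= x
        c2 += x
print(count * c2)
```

x=8: not %3==0, count = 0-8 = -8; c2=9
x=-3: %3==0, count = (-8)+(-3) = -11; c2=10
x=0: %3==0, count = (-11)+0 = -11; c2=11
x=11: not %3==0, count = (-11)-11 = -22; c2=22
x=6: %3==0, count = (-22)+6 = -16; c2=23
x=0: %3==0, count = (-16)+0 = -16; c2=24
count*c2 = (-16)*24 = -384

-384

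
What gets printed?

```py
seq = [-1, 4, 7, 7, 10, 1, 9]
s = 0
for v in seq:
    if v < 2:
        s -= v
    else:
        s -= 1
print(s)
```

-5

v=-1: <2, s = 0-(-1) = 1
v=4: not <2, s = 1-1 = 0
v=7: not <2, s = 0-1 = -1
v=7: not <2, s = (-1)-1 = -2
v=10: not <2, s = (-2)-1 = -3
v=1: <2, s = (-3)-1 = -4
v=9: not <2, s = (-4)-1 = -5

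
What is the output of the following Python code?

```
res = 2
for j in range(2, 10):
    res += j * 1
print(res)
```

j=2: res = 2+2*1 = 4
j=3: res = 4+3*1 = 7
j=4: res = 7+4*1 = 11
j=5: res = 11+5*1 = 16
j=6: res = 16+6*1 = 22
j=7: res = 22+7*1 = 29
j=8: res = 29+8*1 = 37
j=9: res = 37+9*1 = 46

46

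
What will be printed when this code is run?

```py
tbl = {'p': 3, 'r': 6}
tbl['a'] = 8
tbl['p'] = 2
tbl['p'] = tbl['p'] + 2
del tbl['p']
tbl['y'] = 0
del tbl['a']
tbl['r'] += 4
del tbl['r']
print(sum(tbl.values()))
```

0

tbl['a'] = 8 → {'p': 3, 'r': 6, 'a': 8}
tbl['p'] = 2 → {'p': 2, 'r': 6, 'a': 8}
tbl['p'] = tbl['p']+2 = 4 → {'p': 4, 'r': 6, 'a': 8}
del 'p' → {'r': 6, 'a': 8}
tbl['y'] = 0 → {'r': 6, 'a': 8, 'y': 0}
del 'a' → {'r': 6, 'y': 0}
tbl['r'] = 6+4 = 10 → {'r': 10, 'y': 0}
del 'r' → {'y': 0}
sum of values = 0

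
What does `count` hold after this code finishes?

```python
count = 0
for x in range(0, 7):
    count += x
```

21

x=0: count = 0+0 = 0
x=1: count = 0+1 = 1
x=2: count = 1+2 = 3
x=3: count = 3+3 = 6
x=4: count = 6+4 = 10
x=5: count = 10+5 = 15
x=6: count = 15+6 = 21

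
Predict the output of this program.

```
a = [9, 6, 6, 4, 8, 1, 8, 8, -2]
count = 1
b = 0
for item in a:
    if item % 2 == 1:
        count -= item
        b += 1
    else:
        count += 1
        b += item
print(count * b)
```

item=9: odd, count = 1-9 = -8; b=1
item=6: not odd, count = (-8)+1 = -7; b=7
item=6: not odd, count = (-7)+1 = -6; b=13
item=4: not odd, count = (-6)+1 = -5; b=17
item=8: not odd, count = (-5)+1 = -4; b=25
item=1: odd, count = (-4)-1 = -5; b=26
item=8: not odd, count = (-5)+1 = -4; b=34
item=8: not odd, count = (-4)+1 = -3; b=42
item=-2: not odd, count = (-3)+1 = -2; b=40
count*b = (-2)*40 = -80

-80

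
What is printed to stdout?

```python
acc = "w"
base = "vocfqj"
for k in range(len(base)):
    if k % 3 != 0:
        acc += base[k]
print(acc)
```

wocqj

k=0: skip
k=1: add 'o' → 'wo'
k=2: add 'c' → 'woc'
k=3: skip
k=4: add 'q' → 'wocq'
k=5: add 'j' → 'wocqj'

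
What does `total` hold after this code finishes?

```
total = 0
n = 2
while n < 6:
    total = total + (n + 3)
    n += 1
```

n=2: total = 0+5 = 5
n=3: total = 5+6 = 11
n=4: total = 11+7 = 18
n=5: total = 18+8 = 26

26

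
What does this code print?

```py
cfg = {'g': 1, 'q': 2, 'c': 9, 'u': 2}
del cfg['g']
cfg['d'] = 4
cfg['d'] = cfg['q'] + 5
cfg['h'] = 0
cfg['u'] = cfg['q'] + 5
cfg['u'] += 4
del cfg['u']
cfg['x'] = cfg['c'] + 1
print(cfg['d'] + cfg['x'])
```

17

del 'g' → {'q': 2, 'c': 9, 'u': 2}
cfg['d'] = 4 → {'q': 2, 'c': 9, 'u': 2, 'd': 4}
cfg['d'] = cfg['q']+5 = 7 → {'q': 2, 'c': 9, 'u': 2, 'd': 7}
cfg['h'] = 0 → {'q': 2, 'c': 9, 'u': 2, 'd': 7, 'h': 0}
cfg['u'] = cfg['q']+5 = 7 → {'q': 2, 'c': 9, 'u': 7, 'd': 7, 'h': 0}
cfg['u'] = 7+4 = 11 → {'q': 2, 'c': 9, 'u': 11, 'd': 7, 'h': 0}
del 'u' → {'q': 2, 'c': 9, 'd': 7, 'h': 0}
cfg['x'] = cfg['c']+1 = 10 → {'q': 2, 'c': 9, 'd': 7, 'h': 0, 'x': 10}
cfg['d']+cfg['x'] = 7+10 = 17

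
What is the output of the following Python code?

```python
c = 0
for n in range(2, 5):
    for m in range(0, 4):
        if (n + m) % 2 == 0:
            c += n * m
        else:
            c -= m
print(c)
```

n=2,m=0: even sum, c = 0+0 = 0
n=2,m=1: odd sum, c = 0-1 = -1
n=2,m=2: even sum, c = (-1)+4 = 3
n=2,m=3: odd sum, c = 3-3 = 0
n=3,m=0: odd sum, c = 0-0 = 0
n=3,m=1: even sum, c = 0+3 = 3
n=3,m=2: odd sum, c = 3-2 = 1
n=3,m=3: even sum, c = 1+9 = 10
n=4,m=0: even sum, c = 10+0 = 10
n=4,m=1: odd sum, c = 10-1 = 9
n=4,m=2: even sum, c = 9+8 = 17
n=4,m=3: odd sum, c = 17-3 = 14

14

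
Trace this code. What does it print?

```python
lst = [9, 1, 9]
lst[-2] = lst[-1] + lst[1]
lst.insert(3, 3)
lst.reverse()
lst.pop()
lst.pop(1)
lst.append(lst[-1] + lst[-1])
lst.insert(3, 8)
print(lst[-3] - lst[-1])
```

2

lst[-2] = lst[-1]+lst[1] = 9+1 = 10 → [9, 10, 9]
insert 3 at 3 → [9, 10, 9, 3]
reverse → [3, 9, 10, 9]
pop() removes 9 → [3, 9, 10]
pop(1) removes 9 → [3, 10]
append lst[-1]+lst[-1] = 10+10 = 20 → [3, 10, 20]
insert 8 at 3 → [3, 10, 20, 8]
lst[-3]-lst[-1] = 10-8 = 2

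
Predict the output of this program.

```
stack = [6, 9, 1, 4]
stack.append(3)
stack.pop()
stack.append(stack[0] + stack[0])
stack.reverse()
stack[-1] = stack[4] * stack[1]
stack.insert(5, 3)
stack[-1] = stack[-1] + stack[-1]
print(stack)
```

append 3 → [6, 9, 1, 4, 3]
pop() removes 3 → [6, 9, 1, 4]
append stack[0]+stack[0] = 6+6 = 12 → [6, 9, 1, 4, 12]
reverse → [12, 4, 1, 9, 6]
stack[-1] = stack[4]*stack[1] = 6*4 = 24 → [12, 4, 1, 9, 24]
insert 3 at 5 → [12, 4, 1, 9, 24, 3]
stack[-1] = stack[-1]+stack[-1] = 3+3 = 6 → [12, 4, 1, 9, 24, 6]

[12, 4, 1, 9, 24, 6]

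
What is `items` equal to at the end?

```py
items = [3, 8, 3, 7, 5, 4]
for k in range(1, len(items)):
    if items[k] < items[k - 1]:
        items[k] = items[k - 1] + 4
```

[3, 8, 12, 16, 20, 24]

k=1: 8>=3, unchanged → [3, 8, 3, 7, 5, 4]
k=2: 3<8, items[2] = 8+4 = 12 → [3, 8, 12, 7, 5, 4]
k=3: 7<12, items[3] = 12+4 = 16 → [3, 8, 12, 16, 5, 4]
k=4: 5<16, items[4] = 16+4 = 20 → [3, 8, 12, 16, 20, 4]
k=5: 4<20, items[5] = 20+4 = 24 → [3, 8, 12, 16, 20, 24]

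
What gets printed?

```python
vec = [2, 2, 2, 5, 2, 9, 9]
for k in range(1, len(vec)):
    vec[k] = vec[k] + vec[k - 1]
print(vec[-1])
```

31

k=1: vec[1] = 2+2 = 4 → [2, 4, 2, 5, 2, 9, 9]
k=2: vec[2] = 2+4 = 6 → [2, 4, 6, 5, 2, 9, 9]
k=3: vec[3] = 5+6 = 11 → [2, 4, 6, 11, 2, 9, 9]
k=4: vec[4] = 2+11 = 13 → [2, 4, 6, 11, 13, 9, 9]
k=5: vec[5] = 9+13 = 22 → [2, 4, 6, 11, 13, 22, 9]
k=6: vec[6] = 9+22 = 31 → [2, 4, 6, 11, 13, 22, 31]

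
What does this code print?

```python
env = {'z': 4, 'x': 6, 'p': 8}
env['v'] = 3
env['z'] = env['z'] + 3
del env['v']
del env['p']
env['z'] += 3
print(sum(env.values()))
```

16

env['v'] = 3 → {'z': 4, 'x': 6, 'p': 8, 'v': 3}
env['z'] = env['z']+3 = 7 → {'z': 7, 'x': 6, 'p': 8, 'v': 3}
del 'v' → {'z': 7, 'x': 6, 'p': 8}
del 'p' → {'z': 7, 'x': 6}
env['z'] = 7+3 = 10 → {'z': 10, 'x': 6}
sum of values = 16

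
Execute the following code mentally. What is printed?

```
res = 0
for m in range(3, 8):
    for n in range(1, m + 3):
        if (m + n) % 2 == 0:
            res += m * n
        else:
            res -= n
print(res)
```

387

m=3,n=1: even sum, res = 0+3 = 3
m=3,n=2: odd sum, res = 3-2 = 1
m=3,n=3: even sum, res = 1+9 = 10
m=3,n=4: odd sum, res = 10-4 = 6
m=3,n=5: even sum, res = 6+15 = 21
m=4,n=1: odd sum, res = 21-1 = 20
m=4,n=2: even sum, res = 20+8 = 28
m=4,n=3: odd sum, res = 28-3 = 25
m=4,n=4: even sum, res = 25+16 = 41
m=4,n=5: odd sum, res = 41-5 = 36
m=4,n=6: even sum, res = 36+24 = 60
m=5,n=1: even sum, res = 60+5 = 65
m=5,n=2: odd sum, res = 65-2 = 63
m=5,n=3: even sum, res = 63+15 = 78
m=5,n=4: odd sum, res = 78-4 = 74
m=5,n=5: even sum, res = 74+25 = 99
m=5,n=6: odd sum, res = 99-6 = 93
m=5,n=7: even sum, res = 93+35 = 128
m=6,n=1: odd sum, res = 128-1 = 127
m=6,n=2: even sum, res = 127+12 = 139
m=6,n=3: odd sum, res = 139-3 = 136
m=6,n=4: even sum, res = 136+24 = 160
m=6,n=5: odd sum, res = 160-5 = 155
m=6,n=6: even sum, res = 155+36 = 191
m=6,n=7: odd sum, res = 191-7 = 184
m=6,n=8: even sum, res = 184+48 = 232
m=7,n=1: even sum, res = 232+7 = 239
m=7,n=2: odd sum, res = 239-2 = 237
m=7,n=3: even sum, res = 237+21 = 258
m=7,n=4: odd sum, res = 258-4 = 254
m=7,n=5: even sum, res = 254+35 = 289
m=7,n=6: odd sum, res = 289-6 = 283
m=7,n=7: even sum, res = 283+49 = 332
m=7,n=8: odd sum, res = 332-8 = 324
m=7,n=9: even sum, res = 324+63 = 387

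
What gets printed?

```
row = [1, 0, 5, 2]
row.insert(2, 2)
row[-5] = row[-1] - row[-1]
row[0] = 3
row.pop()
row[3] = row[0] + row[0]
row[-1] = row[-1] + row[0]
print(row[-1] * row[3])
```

insert 2 at 2 → [1, 0, 2, 5, 2]
row[-5] = row[-1]-row[-1] = 2-2 = 0 → [0, 0, 2, 5, 2]
row[0] = 3 → [3, 0, 2, 5, 2]
pop() removes 2 → [3, 0, 2, 5]
row[3] = row[0]+row[0] = 3+3 = 6 → [3, 0, 2, 6]
row[-1] = row[-1]+row[0] = 6+3 = 9 → [3, 0, 2, 9]
row[-1]*row[3] = 9*9 = 81

81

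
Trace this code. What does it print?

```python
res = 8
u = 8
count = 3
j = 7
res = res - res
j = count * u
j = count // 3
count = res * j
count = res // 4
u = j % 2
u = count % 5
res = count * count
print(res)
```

res = 8-8 = 0
j = 3*8 = 24
j = 3//3 = 1
count = 0*1 = 0
count = 0//4 = 0
u = 1%2 = 1
u = 0%5 = 0
res = 0*0 = 0

0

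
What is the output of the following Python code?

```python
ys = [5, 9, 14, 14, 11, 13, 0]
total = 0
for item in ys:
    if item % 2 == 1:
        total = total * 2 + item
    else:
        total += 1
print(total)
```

120

item=5: odd, total = 0*2+5 = 5
item=9: odd, total = 5*2+9 = 19
item=14: not odd, total = 19+1 = 20
item=14: not odd, total = 20+1 = 21
item=11: odd, total = 21*2+11 = 53
item=13: odd, total = 53*2+13 = 119
item=0: not odd, total = 119+1 = 120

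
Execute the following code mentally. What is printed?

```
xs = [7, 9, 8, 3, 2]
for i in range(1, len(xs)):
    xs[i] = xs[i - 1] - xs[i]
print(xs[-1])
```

i=1: xs[1] = 7-9 = -2 → [7, -2, 8, 3, 2]
i=2: xs[2] = (-2)-8 = -10 → [7, -2, -10, 3, 2]
i=3: xs[3] = (-10)-3 = -13 → [7, -2, -10, -13, 2]
i=4: xs[4] = (-13)-2 = -15 → [7, -2, -10, -13, -15]

-15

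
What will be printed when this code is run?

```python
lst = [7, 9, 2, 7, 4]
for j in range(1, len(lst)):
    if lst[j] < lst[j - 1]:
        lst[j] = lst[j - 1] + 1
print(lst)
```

j=1: 9>=7, unchanged → [7, 9, 2, 7, 4]
j=2: 2<9, lst[2] = 9+1 = 10 → [7, 9, 10, 7, 4]
j=3: 7<10, lst[3] = 10+1 = 11 → [7, 9, 10, 11, 4]
j=4: 4<11, lst[4] = 11+1 = 12 → [7, 9, 10, 11, 12]

[7, 9, 10, 11, 12]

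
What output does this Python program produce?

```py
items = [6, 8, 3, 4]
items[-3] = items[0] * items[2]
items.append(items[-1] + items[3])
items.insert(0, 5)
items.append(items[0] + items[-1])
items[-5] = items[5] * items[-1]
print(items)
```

[5, 6, 104, 3, 4, 8, 13]

items[-3] = items[0]*items[2] = 6*3 = 18 → [6, 18, 3, 4]
append items[-1]+items[3] = 4+4 = 8 → [6, 18, 3, 4, 8]
insert 5 at 0 → [5, 6, 18, 3, 4, 8]
append items[0]+items[-1] = 5+8 = 13 → [5, 6, 18, 3, 4, 8, 13]
items[-5] = items[5]*items[-1] = 8*13 = 104 → [5, 6, 104, 3, 4, 8, 13]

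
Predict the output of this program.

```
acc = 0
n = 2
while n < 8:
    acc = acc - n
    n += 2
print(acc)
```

-12

n=2: acc = 0-2 = -2
n=4: acc = (-2)-4 = -6
n=6: acc = (-6)-6 = -12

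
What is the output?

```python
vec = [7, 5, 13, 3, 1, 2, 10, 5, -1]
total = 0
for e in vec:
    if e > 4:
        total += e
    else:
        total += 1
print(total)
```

44

e=7: >4, total = 0+7 = 7
e=5: >4, total = 7+5 = 12
e=13: >4, total = 12+13 = 25
e=3: not >4, total = 25+1 = 26
e=1: not >4, total = 26+1 = 27
e=2: not >4, total = 27+1 = 28
e=10: >4, total = 28+10 = 38
e=5: >4, total = 38+5 = 43
e=-1: not >4, total = 43+1 = 44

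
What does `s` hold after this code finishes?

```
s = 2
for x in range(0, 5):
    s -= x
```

-8

x=0: s = 2-0 = 2
x=1: s = 2-1 = 1
x=2: s = 1-2 = -1
x=3: s = (-1)-3 = -4
x=4: s = (-4)-4 = -8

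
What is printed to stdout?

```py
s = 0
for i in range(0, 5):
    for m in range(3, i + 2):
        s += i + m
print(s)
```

i=2,m=3: s = 0+5 = 5
i=3,m=3: s = 5+6 = 11
i=3,m=4: s = 11+7 = 18
i=4,m=3: s = 18+7 = 25
i=4,m=4: s = 25+8 = 33
i=4,m=5: s = 33+9 = 42

42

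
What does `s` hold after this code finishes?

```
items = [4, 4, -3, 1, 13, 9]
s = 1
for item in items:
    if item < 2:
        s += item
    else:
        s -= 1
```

item=4: not <2, s = 1-1 = 0
item=4: not <2, s = 0-1 = -1
item=-3: <2, s = (-1)+(-3) = -4
item=1: <2, s = (-4)+1 = -3
item=13: not <2, s = (-3)-1 = -4
item=9: not <2, s = (-4)-1 = -5

-5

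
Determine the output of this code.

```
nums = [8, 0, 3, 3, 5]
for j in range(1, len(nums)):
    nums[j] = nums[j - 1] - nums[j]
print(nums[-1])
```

j=1: nums[1] = 8-0 = 8 → [8, 8, 3, 3, 5]
j=2: nums[2] = 8-3 = 5 → [8, 8, 5, 3, 5]
j=3: nums[3] = 5-3 = 2 → [8, 8, 5, 2, 5]
j=4: nums[4] = 2-5 = -3 → [8, 8, 5, 2, -3]

-3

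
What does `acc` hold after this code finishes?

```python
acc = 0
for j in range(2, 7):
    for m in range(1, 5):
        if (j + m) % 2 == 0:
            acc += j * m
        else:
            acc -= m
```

j=2,m=1: odd sum, acc = 0-1 = -1
j=2,m=2: even sum, acc = (-1)+4 = 3
j=2,m=3: odd sum, acc = 3-3 = 0
j=2,m=4: even sum, acc = 0+8 = 8
j=3,m=1: even sum, acc = 8+3 = 11
j=3,m=2: odd sum, acc = 11-2 = 9
j=3,m=3: even sum, acc = 9+9 = 18
j=3,m=4: odd sum, acc = 18-4 = 14
j=4,m=1: odd sum, acc = 14-1 = 13
j=4,m=2: even sum, acc = 13+8 = 21
j=4,m=3: odd sum, acc = 21-3 = 18
j=4,m=4: even sum, acc = 18+16 = 34
j=5,m=1: even sum, acc = 34+5 = 39
j=5,m=2: odd sum, acc = 39-2 = 37
j=5,m=3: even sum, acc = 37+15 = 52
j=5,m=4: odd sum, acc = 52-4 = 48
j=6,m=1: odd sum, acc = 48-1 = 47
j=6,m=2: even sum, acc = 47+12 = 59
j=6,m=3: odd sum, acc = 59-3 = 56
j=6,m=4: even sum, acc = 56+24 = 80

80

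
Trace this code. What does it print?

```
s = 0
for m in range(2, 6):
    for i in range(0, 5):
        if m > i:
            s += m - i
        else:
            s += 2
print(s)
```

46

m=2,i=0: 2>0, s = 0+2 = 2
m=2,i=1: 2>1, s = 2+1 = 3
m=2,i=2: not 2>2, s = 3+2 = 5
m=2,i=3: not 2>3, s = 5+2 = 7
m=2,i=4: not 2>4, s = 7+2 = 9
m=3,i=0: 3>0, s = 9+3 = 12
m=3,i=1: 3>1, s = 12+2 = 14
m=3,i=2: 3>2, s = 14+1 = 15
m=3,i=3: not 3>3, s = 15+2 = 17
m=3,i=4: not 3>4, s = 17+2 = 19
m=4,i=0: 4>0, s = 19+4 = 23
m=4,i=1: 4>1, s = 23+3 = 26
m=4,i=2: 4>2, s = 26+2 = 28
m=4,i=3: 4>3, s = 28+1 = 29
m=4,i=4: not 4>4, s = 29+2 = 31
m=5,i=0: 5>0, s = 31+5 = 36
m=5,i=1: 5>1, s = 36+4 = 40
m=5,i=2: 5>2, s = 40+3 = 43
m=5,i=3: 5>3, s = 43+2 = 45
m=5,i=4: 5>4, s = 45+1 = 46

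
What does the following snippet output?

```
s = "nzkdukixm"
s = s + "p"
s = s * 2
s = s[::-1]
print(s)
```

pmxikudkznpmxikudkzn

+ 'p' → 'nzkdukixmp'
repeat ×2 → 'nzkdukixmpnzkdukixmp'
reverse → 'pmxikudkznpmxikudkzn'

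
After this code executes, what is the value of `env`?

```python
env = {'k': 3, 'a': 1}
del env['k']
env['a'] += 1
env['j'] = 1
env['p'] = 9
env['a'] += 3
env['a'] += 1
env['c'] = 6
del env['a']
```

{'j': 1, 'p': 9, 'c': 6}

del 'k' → {'a': 1}
env['a'] = 1+1 = 2 → {'a': 2}
env['j'] = 1 → {'a': 2, 'j': 1}
env['p'] = 9 → {'a': 2, 'j': 1, 'p': 9}
env['a'] = 2+3 = 5 → {'a': 5, 'j': 1, 'p': 9}
env['a'] = 5+1 = 6 → {'a': 6, 'j': 1, 'p': 9}
env['c'] = 6 → {'a': 6, 'j': 1, 'p': 9, 'c': 6}
del 'a' → {'j': 1, 'p': 9, 'c': 6}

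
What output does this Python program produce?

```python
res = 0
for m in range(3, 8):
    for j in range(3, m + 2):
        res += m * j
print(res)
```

540

m=3,j=3: res = 0+9 = 9
m=3,j=4: res = 9+12 = 21
m=4,j=3: res = 21+12 = 33
m=4,j=4: res = 33+16 = 49
m=4,j=5: res = 49+20 = 69
m=5,j=3: res = 69+15 = 84
m=5,j=4: res = 84+20 = 104
m=5,j=5: res = 104+25 = 129
m=5,j=6: res = 129+30 = 159
m=6,j=3: res = 159+18 = 177
m=6,j=4: res = 177+24 = 201
m=6,j=5: res = 201+30 = 231
m=6,j=6: res = 231+36 = 267
m=6,j=7: res = 267+42 = 309
m=7,j=3: res = 309+21 = 330
m=7,j=4: res = 330+28 = 358
m=7,j=5: res = 358+35 = 393
m=7,j=6: res = 393+42 = 435
m=7,j=7: res = 435+49 = 484
m=7,j=8: res = 484+56 = 540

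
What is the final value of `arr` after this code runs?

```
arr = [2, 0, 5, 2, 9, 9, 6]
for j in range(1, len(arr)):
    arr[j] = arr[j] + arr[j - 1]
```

j=1: arr[1] = 0+2 = 2 → [2, 2, 5, 2, 9, 9, 6]
j=2: arr[2] = 5+2 = 7 → [2, 2, 7, 2, 9, 9, 6]
j=3: arr[3] = 2+7 = 9 → [2, 2, 7, 9, 9, 9, 6]
j=4: arr[4] = 9+9 = 18 → [2, 2, 7, 9, 18, 9, 6]
j=5: arr[5] = 9+18 = 27 → [2, 2, 7, 9, 18, 27, 6]
j=6: arr[6] = 6+27 = 33 → [2, 2, 7, 9, 18, 27, 33]

[2, 2, 7, 9, 18, 27, 33]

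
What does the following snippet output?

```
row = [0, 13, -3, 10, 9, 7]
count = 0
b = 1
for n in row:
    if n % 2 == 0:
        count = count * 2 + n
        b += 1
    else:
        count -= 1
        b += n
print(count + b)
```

n=0: even, count = 0*2+0 = 0; b=2
n=13: not even, count = 0-1 = -1; b=15
n=-3: not even, count = (-1)-1 = -2; b=12
n=10: even, count = (-2)*2+10 = 6; b=13
n=9: not even, count = 6-1 = 5; b=22
n=7: not even, count = 5-1 = 4; b=29
count+b = 4+29 = 33

33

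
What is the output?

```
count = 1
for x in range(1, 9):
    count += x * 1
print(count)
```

37

x=1: count = 1+1*1 = 2
x=2: count = 2+2*1 = 4
x=3: count = 4+3*1 = 7
x=4: count = 7+4*1 = 11
x=5: count = 11+5*1 = 16
x=6: count = 16+6*1 = 22
x=7: count = 22+7*1 = 29
x=8: count = 29+8*1 = 37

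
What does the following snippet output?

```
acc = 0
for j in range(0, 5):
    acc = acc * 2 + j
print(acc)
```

26

j=0: acc = 0*2+0 = 0
j=1: acc = 0*2+1 = 1
j=2: acc = 1*2+2 = 4
j=3: acc = 4*2+3 = 11
j=4: acc = 11*2+4 = 26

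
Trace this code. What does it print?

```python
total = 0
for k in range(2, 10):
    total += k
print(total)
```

44

k=2: total = 0+2 = 2
k=3: total = 2+3 = 5
k=4: total = 5+4 = 9
k=5: total = 9+5 = 14
k=6: total = 14+6 = 20
k=7: total = 20+7 = 27
k=8: total = 27+8 = 35
k=9: total = 35+9 = 44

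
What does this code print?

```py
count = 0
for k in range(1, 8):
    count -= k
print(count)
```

k=1: count = 0-1 = -1
k=2: count = (-1)-2 = -3
k=3: count = (-3)-3 = -6
k=4: count = (-6)-4 = -10
k=5: count = (-10)-5 = -15
k=6: count = (-15)-6 = -21
k=7: count = (-21)-7 = -28

-28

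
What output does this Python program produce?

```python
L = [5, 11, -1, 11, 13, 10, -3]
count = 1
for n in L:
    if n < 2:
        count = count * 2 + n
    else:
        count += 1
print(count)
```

n=5: not <2, count = 1+1 = 2
n=11: not <2, count = 2+1 = 3
n=-1: <2, count = 3*2+(-1) = 5
n=11: not <2, count = 5+1 = 6
n=13: not <2, count = 6+1 = 7
n=10: not <2, count = 7+1 = 8
n=-3: <2, count = 8*2+(-3) = 13

13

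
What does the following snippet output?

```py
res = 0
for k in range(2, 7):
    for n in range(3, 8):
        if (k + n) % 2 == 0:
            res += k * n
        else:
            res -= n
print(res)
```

175

k=2,n=3: odd sum, res = 0-3 = -3
k=2,n=4: even sum, res = (-3)+8 = 5
k=2,n=5: odd sum, res = 5-5 = 0
k=2,n=6: even sum, res = 0+12 = 12
k=2,n=7: odd sum, res = 12-7 = 5
k=3,n=3: even sum, res = 5+9 = 14
k=3,n=4: odd sum, res = 14-4 = 10
k=3,n=5: even sum, res = 10+15 = 25
k=3,n=6: odd sum, res = 25-6 = 19
k=3,n=7: even sum, res = 19+21 = 40
k=4,n=3: odd sum, res = 40-3 = 37
k=4,n=4: even sum, res = 37+16 = 53
k=4,n=5: odd sum, res = 53-5 = 48
k=4,n=6: even sum, res = 48+24 = 72
k=4,n=7: odd sum, res = 72-7 = 65
k=5,n=3: even sum, res = 65+15 = 80
k=5,n=4: odd sum, res = 80-4 = 76
k=5,n=5: even sum, res = 76+25 = 101
k=5,n=6: odd sum, res = 101-6 = 95
k=5,n=7: even sum, res = 95+35 = 130
k=6,n=3: odd sum, res = 130-3 = 127
k=6,n=4: even sum, res = 127+24 = 151
k=6,n=5: odd sum, res = 151-5 = 146
k=6,n=6: even sum, res = 146+36 = 182
k=6,n=7: odd sum, res = 182-7 = 175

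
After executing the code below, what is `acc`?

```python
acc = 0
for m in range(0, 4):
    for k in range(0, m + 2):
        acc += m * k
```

45

m=0,k=0: acc = 0+0 = 0
m=0,k=1: acc = 0+0 = 0
m=1,k=0: acc = 0+0 = 0
m=1,k=1: acc = 0+1 = 1
m=1,k=2: acc = 1+2 = 3
m=2,k=0: acc = 3+0 = 3
m=2,k=1: acc = 3+2 = 5
m=2,k=2: acc = 5+4 = 9
m=2,k=3: acc = 9+6 = 15
m=3,k=0: acc = 15+0 = 15
m=3,k=1: acc = 15+3 = 18
m=3,k=2: acc = 18+6 = 24
m=3,k=3: acc = 24+9 = 33
m=3,k=4: acc = 33+12 = 45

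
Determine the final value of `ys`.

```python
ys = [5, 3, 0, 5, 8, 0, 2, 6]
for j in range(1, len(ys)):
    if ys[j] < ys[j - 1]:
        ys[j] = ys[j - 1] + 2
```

[5, 7, 9, 11, 13, 15, 17, 19]

j=1: 3<5, ys[1] = 5+2 = 7 → [5, 7, 0, 5, 8, 0, 2, 6]
j=2: 0<7, ys[2] = 7+2 = 9 → [5, 7, 9, 5, 8, 0, 2, 6]
j=3: 5<9, ys[3] = 9+2 = 11 → [5, 7, 9, 11, 8, 0, 2, 6]
j=4: 8<11, ys[4] = 11+2 = 13 → [5, 7, 9, 11, 13, 0, 2, 6]
j=5: 0<13, ys[5] = 13+2 = 15 → [5, 7, 9, 11, 13, 15, 2, 6]
j=6: 2<15, ys[6] = 15+2 = 17 → [5, 7, 9, 11, 13, 15, 17, 6]
j=7: 6<17, ys[7] = 17+2 = 19 → [5, 7, 9, 11, 13, 15, 17, 19]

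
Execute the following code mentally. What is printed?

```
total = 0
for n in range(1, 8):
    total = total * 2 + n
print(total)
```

247

n=1: total = 0*2+1 = 1
n=2: total = 1*2+2 = 4
n=3: total = 4*2+3 = 11
n=4: total = 11*2+4 = 26
n=5: total = 26*2+5 = 57
n=6: total = 57*2+6 = 120
n=7: total = 120*2+7 = 247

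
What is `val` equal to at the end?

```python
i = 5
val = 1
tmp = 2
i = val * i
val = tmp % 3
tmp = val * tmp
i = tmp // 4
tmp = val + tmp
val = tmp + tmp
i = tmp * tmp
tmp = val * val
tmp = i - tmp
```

12

i = 1*5 = 5
val = 2%3 = 2
tmp = 2*2 = 4
i = 4//4 = 1
tmp = 2+4 = 6
val = 6+6 = 12
i = 6*6 = 36
tmp = 12*12 = 144
tmp = 36-144 = -108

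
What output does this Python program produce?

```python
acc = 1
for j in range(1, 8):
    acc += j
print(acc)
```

29

j=1: acc = 1+1 = 2
j=2: acc = 2+2 = 4
j=3: acc = 4+3 = 7
j=4: acc = 7+4 = 11
j=5: acc = 11+5 = 16
j=6: acc = 16+6 = 22
j=7: acc = 22+7 = 29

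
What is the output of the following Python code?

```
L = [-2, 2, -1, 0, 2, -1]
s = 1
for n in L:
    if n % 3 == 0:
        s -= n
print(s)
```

n=-2: not %3==0
n=2: not %3==0
n=-1: not %3==0
n=0: %3==0, s = 1-0 = 1
n=2: not %3==0
n=-1: not %3==0

1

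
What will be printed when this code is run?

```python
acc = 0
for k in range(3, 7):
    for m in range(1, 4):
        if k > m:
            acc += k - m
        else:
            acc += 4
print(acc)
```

34

k=3,m=1: 3>1, acc = 0+2 = 2
k=3,m=2: 3>2, acc = 2+1 = 3
k=3,m=3: not 3>3, acc = 3+4 = 7
k=4,m=1: 4>1, acc = 7+3 = 10
k=4,m=2: 4>2, acc = 10+2 = 12
k=4,m=3: 4>3, acc = 12+1 = 13
k=5,m=1: 5>1, acc = 13+4 = 17
k=5,m=2: 5>2, acc = 17+3 = 20
k=5,m=3: 5>3, acc = 20+2 = 22
k=6,m=1: 6>1, acc = 22+5 = 27
k=6,m=2: 6>2, acc = 27+4 = 31
k=6,m=3: 6>3, acc = 31+3 = 34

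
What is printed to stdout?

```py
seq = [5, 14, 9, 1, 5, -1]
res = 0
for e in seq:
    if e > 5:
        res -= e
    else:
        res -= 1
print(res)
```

e=5: not >5, res = 0-1 = -1
e=14: >5, res = (-1)-14 = -15
e=9: >5, res = (-15)-9 = -24
e=1: not >5, res = (-24)-1 = -25
e=5: not >5, res = (-25)-1 = -26
e=-1: not >5, res = (-26)-1 = -27

-27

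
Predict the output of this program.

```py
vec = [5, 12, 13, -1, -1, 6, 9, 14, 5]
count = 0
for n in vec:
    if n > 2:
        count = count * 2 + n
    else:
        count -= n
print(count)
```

n=5: >2, count = 0*2+5 = 5
n=12: >2, count = 5*2+12 = 22
n=13: >2, count = 22*2+13 = 57
n=-1: not >2, count = 57-(-1) = 58
n=-1: not >2, count = 58-(-1) = 59
n=6: >2, count = 59*2+6 = 124
n=9: >2, count = 124*2+9 = 257
n=14: >2, count = 257*2+14 = 528
n=5: >2, count = 528*2+5 = 1061

1061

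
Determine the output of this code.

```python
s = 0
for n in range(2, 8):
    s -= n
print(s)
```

n=2: s = 0-2 = -2
n=3: s = (-2)-3 = -5
n=4: s = (-5)-4 = -9
n=5: s = (-9)-5 = -14
n=6: s = (-14)-6 = -20
n=7: s = (-20)-7 = -27

-27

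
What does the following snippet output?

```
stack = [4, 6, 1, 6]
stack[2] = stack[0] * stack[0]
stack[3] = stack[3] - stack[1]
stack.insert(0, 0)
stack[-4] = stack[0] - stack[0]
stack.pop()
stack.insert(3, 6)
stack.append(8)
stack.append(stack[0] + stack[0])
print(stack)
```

[0, 0, 6, 6, 16, 8, 0]

stack[2] = stack[0]*stack[0] = 4*4 = 16 → [4, 6, 16, 6]
stack[3] = stack[3]-stack[1] = 6-6 = 0 → [4, 6, 16, 0]
insert 0 at 0 → [0, 4, 6, 16, 0]
stack[-4] = stack[0]-stack[0] = 0-0 = 0 → [0, 0, 6, 16, 0]
pop() removes 0 → [0, 0, 6, 16]
insert 6 at 3 → [0, 0, 6, 6, 16]
append 8 → [0, 0, 6, 6, 16, 8]
append stack[0]+stack[0] = 0+0 = 0 → [0, 0, 6, 6, 16, 8, 0]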